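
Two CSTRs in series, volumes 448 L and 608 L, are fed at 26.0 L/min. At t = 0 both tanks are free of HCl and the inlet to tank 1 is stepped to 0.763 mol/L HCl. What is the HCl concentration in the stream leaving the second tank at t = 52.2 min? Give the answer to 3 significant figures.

Species balance on tank i: dCᵢ/dt = (Cᵢ₋₁ − Cᵢ)/τᵢ with τᵢ = Vᵢ/Q.
τ₁ = 448/26.0 = 17.231 min; τ₂ = 608/26.0 = 23.385 min.
Tank 1: C₁ = C_in(1 − e^(−t/τ₁)). Tank 2 (τ₁ ≠ τ₂): C₂ = C_in[1 − (τ₁ e^(−t/τ₁) − τ₂ e^(−t/τ₂))/(τ₁ − τ₂)].
At t = 52.2: e^(−t/τ₁) = 0.048342, e^(−t/τ₂) = 0.10729.
C₂ = 0.763·[1 − (17.231·0.048342 − 23.385·0.10729)/(-6.1538)] = 0.763·0.72766 = 0.55521 mol/L.

0.555 mol/L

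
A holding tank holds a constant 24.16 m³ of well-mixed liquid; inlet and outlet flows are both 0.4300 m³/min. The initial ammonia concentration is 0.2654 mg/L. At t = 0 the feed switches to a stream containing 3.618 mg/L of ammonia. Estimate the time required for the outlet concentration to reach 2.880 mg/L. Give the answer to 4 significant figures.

Species balance: V dC/dt = Q(C_in − C) ⇒ τ = V/Q = 56.1860 min.
C(t) = C_in + (C₀ − C_in) e^(−t/τ). Set C = 2.880 and solve for t:
e^(−t/τ) = (C − C_in)/(C₀ − C_in) = (2.880 − 3.618)/(0.2654 − 3.618) = 0.220128
t = −τ ln(…) = 56.1860 × 1.51355 = 85.0403 min.

85.04 min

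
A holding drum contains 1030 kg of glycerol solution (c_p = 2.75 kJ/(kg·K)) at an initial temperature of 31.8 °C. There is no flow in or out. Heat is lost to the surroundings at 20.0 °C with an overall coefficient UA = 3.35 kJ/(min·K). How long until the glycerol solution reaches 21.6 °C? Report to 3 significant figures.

1690 min

Lumped-capacitance energy balance: M c_p dT/dt = UA(T_amb − T).
τ = M c_p/UA = 845.52 min; T_ss = T_amb = 20.000 °C.
T(t) = T_ss + (T₀ − T_ss)e^(−t/τ); set T = 21.6:
t = −τ ln[(T − T_ss)/(T₀ − T_ss)] = −845.52 · ln(0.13559) = 1689.4 min.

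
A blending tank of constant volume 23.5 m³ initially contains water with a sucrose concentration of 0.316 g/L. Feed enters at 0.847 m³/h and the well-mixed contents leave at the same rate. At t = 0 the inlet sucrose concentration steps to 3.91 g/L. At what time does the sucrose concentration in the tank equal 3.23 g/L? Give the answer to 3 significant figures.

Unsteady species balance (constant V, well mixed): V dC/dt = Q(C_in − C), so τ = V/Q = 27.745 h.
C(t) = C_in + (C₀ − C_in) e^(−t/τ). Set C = 3.23 and solve for t:
e^(−t/τ) = (C − C_in)/(C₀ − C_in) = (3.23 − 3.91)/(0.316 − 3.91) = 0.18920
t = −τ ln(…) = 27.745 × 1.6649 = 46.193 h.

46.2 h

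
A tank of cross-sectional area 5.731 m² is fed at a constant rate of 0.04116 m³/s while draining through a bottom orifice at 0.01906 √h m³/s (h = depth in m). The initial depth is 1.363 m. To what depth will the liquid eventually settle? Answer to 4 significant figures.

A dh/dt = Q_in − 0.01906 √h. Steady state requires inflow = outflow:
Q_in = 0.01906 √h_ss ⇒ √h_ss = 0.04116/0.01906 = 2.15950.
h_ss = 2.15950² = 4.66342 m. (Since h₀ = 1.363 m < h_ss, the level will rise toward this value.)

4.663 m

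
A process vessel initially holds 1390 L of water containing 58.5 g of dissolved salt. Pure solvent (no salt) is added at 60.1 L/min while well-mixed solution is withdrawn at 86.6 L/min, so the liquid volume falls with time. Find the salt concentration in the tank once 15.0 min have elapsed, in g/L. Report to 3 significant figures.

Let m(t) be the amount of salt. Volume: V(t) = V₀ + (Q_in − Q_out) t = 1390 − 26.500 t; V(15.0) = 992.50 L.
No salt enters, so dm/dt = −Q_out · (m/V).
Separate: dm/m = −Q_out dt/V(t) ⇒ ln(m/m₀) = −(Q_out/(Q_in−Q_out)) ln(V/V₀).
m = m₀ (V₀/V)^(Q_out/(Q_in−Q_out)) = 58.5 × (1390/992.50)^(-3.2679) = 19.459 g.
C = m/V = 19.459/992.50 = 0.019606 g/L.

0.0196 g/L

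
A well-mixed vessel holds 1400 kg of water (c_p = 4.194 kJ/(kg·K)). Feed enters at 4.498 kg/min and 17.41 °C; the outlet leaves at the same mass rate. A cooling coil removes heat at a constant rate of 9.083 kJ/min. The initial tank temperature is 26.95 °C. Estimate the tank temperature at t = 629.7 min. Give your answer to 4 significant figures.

18.25 °C

Energy balance: M c_p dT/dt = ṁ c_p (T_in − T) − 9.083.
τ = M/ṁ = 311.249 min; T_ss = T_in − Q̇/(ṁ c_p) = 17.41 − 9.083/(4.498·4.194) = 16.9285 °C.
T approaches T_ss exponentially: T(t) = T_ss + (T₀ − T_ss) e^(−t/τ).
T(629.7) = 16.9285 + (10.0215)·e^(−629.7/311.249) = 16.9285 + (10.0215)·0.132240 = 18.2538 °C.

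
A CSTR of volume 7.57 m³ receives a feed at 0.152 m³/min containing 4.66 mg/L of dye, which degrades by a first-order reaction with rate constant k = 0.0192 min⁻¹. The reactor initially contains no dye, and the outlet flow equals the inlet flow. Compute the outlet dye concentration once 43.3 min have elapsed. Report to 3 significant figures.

1.95 mg/L

V dC/dt = Q(C_in − C) − k V C.
This is linear with rate a = Q/V + k = 0.039279 min⁻¹.
C_ss = Q C_in/(Q + kV) = 2.3822 mg/L; C(t) = C_ss + (C₀ − C_ss) e^(−a t).
C(43.3) = 2.3822 + (-2.3822)·e^(−0.039279·43.3) = 2.3822 + (-2.3822)·0.18254 = 1.9473 mg/L.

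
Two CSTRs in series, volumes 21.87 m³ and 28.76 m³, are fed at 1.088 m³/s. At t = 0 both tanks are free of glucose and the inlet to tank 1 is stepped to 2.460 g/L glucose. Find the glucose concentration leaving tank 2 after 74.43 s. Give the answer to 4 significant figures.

Species balance on tank i: dCᵢ/dt = (Cᵢ₋₁ − Cᵢ)/τᵢ with τᵢ = Vᵢ/Q.
τ₁ = 21.87/1.088 = 20.1011 s; τ₂ = 28.76/1.088 = 26.4338 s.
Solving the cascade with C₁(0)=C₂(0)=0 gives C₂(t) = C_in[1 − (τ₁ e^(−t/τ₁) − τ₂ e^(−t/τ₂))/(τ₁ − τ₂)].
At t = 74.43: e^(−t/τ₁) = 0.0246548, e^(−t/τ₂) = 0.0598622.
C₂ = 2.460·[1 − (20.1011·0.0246548 − 26.4338·0.0598622)/(-6.33272)] = 2.460·0.828384 = 2.03782 g/L.

2.038 g/L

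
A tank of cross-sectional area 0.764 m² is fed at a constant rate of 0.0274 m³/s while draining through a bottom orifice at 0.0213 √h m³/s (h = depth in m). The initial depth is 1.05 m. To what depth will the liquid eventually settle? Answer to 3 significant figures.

1.65 m

Level balance: A dh/dt = 0.0274 − 0.0213 √h. Setting dh/dt = 0:
Q_in = 0.0213 √h_ss ⇒ √h_ss = 0.0274/0.0213 = 1.2864.
h_ss = 1.2864² = 1.6548 m. (Since h₀ = 1.05 m < h_ss, the level will rise toward this value.)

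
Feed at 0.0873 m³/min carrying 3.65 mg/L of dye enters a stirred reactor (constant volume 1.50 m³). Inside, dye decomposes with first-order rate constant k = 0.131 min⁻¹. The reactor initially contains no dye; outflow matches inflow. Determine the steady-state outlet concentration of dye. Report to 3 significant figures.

Accumulation = in − out − consumed: V dC/dt = Q C_in − Q C − k V C.
Steady state (dC/dt = 0): C_ss = Q C_in/(Q + kV) = C_in/(1 + kV/Q).
C_ss = 0.0873·3.65/(0.0873 + 0.131·1.50) = 0.31865/0.28380 = 1.1228 mg/L.

1.12 mg/L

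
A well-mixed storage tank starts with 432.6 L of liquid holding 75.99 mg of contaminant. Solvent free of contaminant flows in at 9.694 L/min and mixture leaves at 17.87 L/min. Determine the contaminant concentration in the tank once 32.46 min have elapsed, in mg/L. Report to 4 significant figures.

0.05691 mg/L

Total volume: dV/dt = Q_in − Q_out = -8.17600 L/min, so V(t) = 432.6 − 8.17600 t and V(32.46) = 167.207 L.
Species balance (pure solvent in): dm/dt = −Q_out · m/V(t).
dm/m = −Q_out dt/(V₀ − 8.17600 t); integrating gives ln(m/m₀) = −(Q_out/(Q_in−Q_out)) ln(V/V₀).
m = m₀ (V₀/V)^(Q_out/(Q_in−Q_out)) = 75.99 × (432.6/167.207)^(-2.18567) = 9.51577 mg.
C = m/V = 9.51577/167.207 = 0.0569101 mg/L.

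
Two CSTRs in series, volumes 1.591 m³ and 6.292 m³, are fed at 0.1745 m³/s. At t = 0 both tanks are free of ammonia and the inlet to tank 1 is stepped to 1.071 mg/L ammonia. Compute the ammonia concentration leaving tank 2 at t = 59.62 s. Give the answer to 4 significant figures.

Species balance on tank i: dCᵢ/dt = (Cᵢ₋₁ − Cᵢ)/τᵢ with τᵢ = Vᵢ/Q.
τ₁ = 1.591/0.1745 = 9.11748 s; τ₂ = 6.292/0.1745 = 36.0573 s.
Tank 1: C₁ = C_in(1 − e^(−t/τ₁)). Tank 2 (τ₁ ≠ τ₂): C₂ = C_in[1 − (τ₁ e^(−t/τ₁) − τ₂ e^(−t/τ₂))/(τ₁ − τ₂)].
At t = 59.62: e^(−t/τ₁) = 0.00144581, e^(−t/τ₂) = 0.191383.
C₂ = 1.071·[1 − (9.11748·0.00144581 − 36.0573·0.191383)/(-26.9398)] = 1.071·0.744335 = 0.797183 mg/L.

0.7972 mg/L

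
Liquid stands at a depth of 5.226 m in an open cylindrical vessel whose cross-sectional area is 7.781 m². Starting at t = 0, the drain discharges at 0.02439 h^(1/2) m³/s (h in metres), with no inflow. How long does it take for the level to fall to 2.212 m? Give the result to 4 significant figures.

A dh/dt = −Q_out = −0.02439 √h.
∫ h^(−1/2) dh = −(0.02439/A) ∫ dt, giving 2√h = 2√h₀ − (0.02439/A) t.
t = 2A(√h₀ − √h)/0.02439 = 2·7.781·(√5.226 − √2.212)/0.02439
  = 15.5620 × (2.28604 − 1.48728) / 0.02439 = 509.651 s.

509.7 s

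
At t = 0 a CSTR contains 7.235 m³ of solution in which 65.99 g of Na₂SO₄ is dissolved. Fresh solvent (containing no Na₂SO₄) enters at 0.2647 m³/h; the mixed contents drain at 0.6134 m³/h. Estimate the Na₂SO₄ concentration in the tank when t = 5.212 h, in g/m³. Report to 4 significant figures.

7.323 g/m³

Let m(t) be the amount of Na₂SO₄. Volume: V(t) = V₀ + (Q_in − Q_out) t = 7.235 − 0.348700 t; V(5.212) = 5.41758 m³.
Species balance (pure solvent in): dm/dt = −Q_out · m/V(t).
Separate: dm/m = −Q_out dt/V(t) ⇒ ln(m/m₀) = −(Q_out/(Q_in−Q_out)) ln(V/V₀).
m = m₀ (V₀/V)^(Q_out/(Q_in−Q_out)) = 65.99 × (7.235/5.41758)^(-1.75911) = 39.6712 g.
C = m/V = 39.6712/5.41758 = 7.32269 g/m³.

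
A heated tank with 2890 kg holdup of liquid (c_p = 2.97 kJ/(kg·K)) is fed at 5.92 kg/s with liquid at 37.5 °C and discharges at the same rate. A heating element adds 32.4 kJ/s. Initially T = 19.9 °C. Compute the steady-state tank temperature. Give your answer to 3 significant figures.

39.3 °C

M c_p dT/dt = ṁ c_p (T_in − T) + Q̇.
At steady state dT/dt = 0 ⇒ T_ss = T_in + Q̇/(ṁ c_p) = 37.5 + 32.4/(5.92·2.97) = 39.343 °C.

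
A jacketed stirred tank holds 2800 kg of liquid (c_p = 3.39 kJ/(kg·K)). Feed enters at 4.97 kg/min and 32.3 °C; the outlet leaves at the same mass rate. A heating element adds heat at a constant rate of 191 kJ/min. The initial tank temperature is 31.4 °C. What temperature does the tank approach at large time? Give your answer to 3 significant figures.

First-law balance (no shaft work): M c_p dT/dt = ṁ c_p (T_in − T) + 191.
At steady state dT/dt = 0 ⇒ T_ss = T_in + Q̇/(ṁ c_p) = 32.3 + 191/(4.97·3.39) = 43.636 °C.

43.6 °C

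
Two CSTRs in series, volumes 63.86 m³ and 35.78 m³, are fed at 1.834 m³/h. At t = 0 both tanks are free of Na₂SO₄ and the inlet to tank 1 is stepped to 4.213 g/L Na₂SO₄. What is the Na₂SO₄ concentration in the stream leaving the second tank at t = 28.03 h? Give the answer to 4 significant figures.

1.205 g/L

Time constants: τᵢ = Vᵢ/Q for each well-mixed tank.
τ₁ = 63.86/1.834 = 34.8201 h; τ₂ = 35.78/1.834 = 19.5093 h.
Tank 1: C₁ = C_in(1 − e^(−t/τ₁)). Tank 2 (τ₁ ≠ τ₂): C₂ = C_in[1 − (τ₁ e^(−t/τ₁) − τ₂ e^(−t/τ₂))/(τ₁ − τ₂)].
At t = 28.03: e^(−t/τ₁) = 0.447090, e^(−t/τ₂) = 0.237698.
C₂ = 4.213·[1 − (34.8201·0.447090 − 19.5093·0.237698)/(15.3108)] = 4.213·0.286100 = 1.20534 g/L.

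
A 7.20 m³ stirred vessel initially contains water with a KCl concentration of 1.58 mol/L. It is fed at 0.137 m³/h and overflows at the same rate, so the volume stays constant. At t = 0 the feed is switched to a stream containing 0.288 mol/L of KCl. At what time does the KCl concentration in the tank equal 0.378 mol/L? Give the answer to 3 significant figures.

Accumulation = in − out for the solute gives V dC/dt = Q(C_in − C), so τ = V/Q = 52.555 h.
C(t) = C_in + (C₀ − C_in) e^(−t/τ). Set C = 0.378 and solve for t:
e^(−t/τ) = (C − C_in)/(C₀ − C_in) = (0.378 − 0.288)/(1.58 − 0.288) = 0.069659
t = −τ ln(…) = 52.555 × 2.6641 = 140.01 h.

140 h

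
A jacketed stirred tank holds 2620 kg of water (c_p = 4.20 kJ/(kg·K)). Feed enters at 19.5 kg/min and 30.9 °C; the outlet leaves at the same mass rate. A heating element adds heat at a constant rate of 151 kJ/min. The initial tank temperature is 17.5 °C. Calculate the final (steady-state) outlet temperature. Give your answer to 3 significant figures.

32.7 °C

Energy balance: M c_p dT/dt = ṁ c_p (T_in − T) + 151.
At steady state dT/dt = 0 ⇒ T_ss = T_in + Q̇/(ṁ c_p) = 30.9 + 151/(19.5·4.20) = 32.744 °C.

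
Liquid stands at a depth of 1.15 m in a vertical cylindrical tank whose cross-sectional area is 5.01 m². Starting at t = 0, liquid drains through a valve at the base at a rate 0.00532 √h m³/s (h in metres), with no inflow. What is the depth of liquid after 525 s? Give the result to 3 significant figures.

With no inflow, A dh/dt = −0.00532 √h.
Separate and integrate: 2(√h − √h₀) = −(0.00532/A) t.
√h = √1.15 − 0.00532·525/(2·5.01) = 1.0724 − 0.27874 = 0.79364.
h = 0.79364² = 0.62986 m.

0.630 m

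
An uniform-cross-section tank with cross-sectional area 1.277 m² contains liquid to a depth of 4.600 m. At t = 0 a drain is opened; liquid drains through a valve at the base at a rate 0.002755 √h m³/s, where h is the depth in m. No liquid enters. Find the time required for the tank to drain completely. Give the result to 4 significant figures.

With no inflow, A dh/dt = −0.002755 √h.
This is separable: 2 d(√h)/dt = −0.002755/A, so √h = √h₀ − (0.002755/(2A)) t.
Set h = 0: 2√h₀ = (0.002755/A) t_empty ⇒ t_empty = 2A√h₀/0.002755.
t_empty = 2·1.277·√4.600/0.002755 = 2.55400·2.14476/0.002755 = 1988.28 s.

1988 s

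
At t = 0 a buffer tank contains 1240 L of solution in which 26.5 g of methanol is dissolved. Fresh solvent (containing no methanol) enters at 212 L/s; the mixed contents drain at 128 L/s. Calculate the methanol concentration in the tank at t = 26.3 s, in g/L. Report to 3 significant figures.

0.00162 g/L

Let m(t) be the amount of methanol. Volume: V(t) = V₀ + (Q_in − Q_out) t = 1240 + 84.000 t; V(26.3) = 3449.2 L.
Solute balance: dm/dt = 0 − Q_out C = −Q_out m/V(t).
dm/m = −Q_out dt/(V₀ + 84.000 t); integrating gives ln(m/m₀) = −(Q_out/(Q_in−Q_out)) ln(V/V₀).
m = m₀ (V₀/V)^(Q_out/(Q_in−Q_out)) = 26.5 × (1240/3449.2)^(1.5238) = 5.5747 g.
C = m/V = 5.5747/3449.2 = 0.0016162 g/L.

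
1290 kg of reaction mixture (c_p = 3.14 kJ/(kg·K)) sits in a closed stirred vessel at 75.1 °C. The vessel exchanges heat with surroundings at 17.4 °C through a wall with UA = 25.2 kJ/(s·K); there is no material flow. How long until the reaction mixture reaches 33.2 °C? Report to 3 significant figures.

First-law balance (no shaft work): M c_p dT/dt = −UA(T − T_amb).
τ = M c_p/UA = 160.74 s; T_ss = T_amb = 17.400 °C.
T(t) = T_ss + (T₀ − T_ss)e^(−t/τ); set T = 33.2:
t = −τ ln[(T − T_ss)/(T₀ − T_ss)] = −160.74 · ln(0.27383) = 208.20 s.

208 s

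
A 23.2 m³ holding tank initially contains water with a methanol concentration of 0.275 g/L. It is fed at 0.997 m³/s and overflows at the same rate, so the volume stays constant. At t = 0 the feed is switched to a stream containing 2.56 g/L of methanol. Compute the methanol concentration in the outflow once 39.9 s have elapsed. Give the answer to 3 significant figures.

Transient balance on the dissolved component: V dC/dt = Q(C_in − C).
Rewrite as dC/dt + C/τ = C_in/τ, τ = V/Q = 23.270 s.
Integrating: C(t) = C_in + (C₀ − C_in) e^(−t/τ).
C(39.9) = 2.56 + (0.275 − 2.56)·e^(−39.9/23.270) = 2.56 + (-2.2850)·0.18002 = 2.1486 g/L.

2.15 g/L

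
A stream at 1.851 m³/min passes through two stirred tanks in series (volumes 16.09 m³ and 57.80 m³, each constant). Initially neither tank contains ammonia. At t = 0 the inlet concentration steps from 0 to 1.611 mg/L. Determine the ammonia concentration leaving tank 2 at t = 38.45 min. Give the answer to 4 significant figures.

Time constants: τᵢ = Vᵢ/Q for each well-mixed tank.
τ₁ = 16.09/1.851 = 8.69260 min; τ₂ = 57.80/1.851 = 31.2264 min.
Tank 1: C₁ = C_in(1 − e^(−t/τ₁)). Tank 2 (τ₁ ≠ τ₂): C₂ = C_in[1 − (τ₁ e^(−t/τ₁) − τ₂ e^(−t/τ₂))/(τ₁ − τ₂)].
At t = 38.45: e^(−t/τ₁) = 0.0119945, e^(−t/τ₂) = 0.291904.
C₂ = 1.611·[1 − (8.69260·0.0119945 − 31.2264·0.291904)/(-22.5338)] = 1.611·0.600119 = 0.966792 mg/L.

0.9668 mg/L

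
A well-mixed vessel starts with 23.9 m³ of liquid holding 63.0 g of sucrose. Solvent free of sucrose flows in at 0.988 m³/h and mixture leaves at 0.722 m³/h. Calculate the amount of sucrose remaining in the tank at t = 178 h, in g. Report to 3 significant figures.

3.25 g

Let m(t) be the amount of sucrose. Volume: V(t) = V₀ + (Q_in − Q_out) t = 23.9 + 0.26600 t; V(178) = 71.248 m³.
Solute balance: dm/dt = 0 − Q_out C = −Q_out m/V(t).
Separate: dm/m = −Q_out dt/V(t) ⇒ ln(m/m₀) = −(Q_out/(Q_in−Q_out)) ln(V/V₀).
m = m₀ (V₀/V)^(Q_out/(Q_in−Q_out)) = 63.0 × (23.9/71.248)^(2.7143) = 3.2490 g.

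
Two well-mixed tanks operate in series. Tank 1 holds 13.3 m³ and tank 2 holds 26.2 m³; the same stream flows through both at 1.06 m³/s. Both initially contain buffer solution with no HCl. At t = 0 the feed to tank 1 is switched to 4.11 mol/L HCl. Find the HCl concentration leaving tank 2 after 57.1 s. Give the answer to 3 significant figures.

Time constants: τᵢ = Vᵢ/Q for each well-mixed tank.
τ₁ = 13.3/1.06 = 12.547 s; τ₂ = 26.2/1.06 = 24.717 s.
Tank 1: C₁ = C_in(1 − e^(−t/τ₁)). Tank 2 (τ₁ ≠ τ₂): C₂ = C_in[1 − (τ₁ e^(−t/τ₁) − τ₂ e^(−t/τ₂))/(τ₁ − τ₂)].
At t = 57.1: e^(−t/τ₁) = 0.010558, e^(−t/τ₂) = 0.099246.
C₂ = 4.11·[1 − (12.547·0.010558 − 24.717·0.099246)/(-12.170)] = 4.11·0.80932 = 3.3263 mol/L.

3.33 mol/L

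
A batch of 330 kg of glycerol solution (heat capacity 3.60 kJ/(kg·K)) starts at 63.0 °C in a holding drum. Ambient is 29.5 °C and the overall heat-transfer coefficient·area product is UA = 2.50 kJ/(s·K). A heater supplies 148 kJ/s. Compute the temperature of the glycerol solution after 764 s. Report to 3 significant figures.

Heat balance on the well-mixed liquid: M c_p dT/dt = −UA(T − T_amb) + Q̇.
dT/dt = (T_ss − T)/τ with T_ss = T_amb + Q̇/UA = 29.5 + 148/2.50 = 88.700 °C, τ = M c_p/UA = 330·3.60/2.50 = 475.20 s.
Integrating: T(t) = T_ss + (T₀ − T_ss) e^(−t/τ).
T(764) = 88.700 + (-25.700)·0.20034 = 83.551 °C.

83.6 °C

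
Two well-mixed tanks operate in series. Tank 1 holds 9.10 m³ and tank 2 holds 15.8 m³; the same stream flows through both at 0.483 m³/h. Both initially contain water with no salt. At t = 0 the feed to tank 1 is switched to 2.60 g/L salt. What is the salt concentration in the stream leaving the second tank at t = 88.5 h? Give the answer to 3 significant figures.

2.22 g/L

Each tank obeys Vᵢ dCᵢ/dt = Q(Cᵢ₋₁ − Cᵢ), so τᵢ = Vᵢ/Q.
τ₁ = 9.10/0.483 = 18.841 h; τ₂ = 15.8/0.483 = 32.712 h.
Solving the cascade with C₁(0)=C₂(0)=0 gives C₂(t) = C_in[1 − (τ₁ e^(−t/τ₁) − τ₂ e^(−t/τ₂))/(τ₁ − τ₂)].
At t = 88.5: e^(−t/τ₁) = 0.0091198, e^(−t/τ₂) = 0.066843.
C₂ = 2.60·[1 − (18.841·0.0091198 − 32.712·0.066843)/(-13.872)] = 2.60·0.85476 = 2.2224 g/L.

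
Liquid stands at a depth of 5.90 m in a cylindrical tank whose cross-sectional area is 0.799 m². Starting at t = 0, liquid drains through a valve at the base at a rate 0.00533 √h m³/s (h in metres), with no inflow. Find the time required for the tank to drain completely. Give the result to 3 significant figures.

A dh/dt = −Q_out = −0.00533 √h.
∫ h^(−1/2) dh = −(0.00533/A) ∫ dt, giving 2√h = 2√h₀ − (0.00533/A) t.
Tank is empty when √h = 0: t_empty = 2A√h₀/0.00533.
t_empty = 2·0.799·√5.90/0.00533 = 1.5980·2.4290/0.00533 = 728.24 s.

728 s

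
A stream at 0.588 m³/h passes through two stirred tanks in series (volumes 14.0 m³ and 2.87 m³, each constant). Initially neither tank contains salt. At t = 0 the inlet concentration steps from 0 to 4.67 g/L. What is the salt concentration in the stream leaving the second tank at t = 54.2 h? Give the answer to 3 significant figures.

4.07 g/L

Each tank obeys Vᵢ dCᵢ/dt = Q(Cᵢ₋₁ − Cᵢ), so τᵢ = Vᵢ/Q.
τ₁ = 14.0/0.588 = 23.810 h; τ₂ = 2.87/0.588 = 4.8810 h.
Tank 1: C₁ = C_in(1 − e^(−t/τ₁)). Tank 2 (τ₁ ≠ τ₂): C₂ = C_in[1 − (τ₁ e^(−t/τ₁) − τ₂ e^(−t/τ₂))/(τ₁ − τ₂)].
At t = 54.2: e^(−t/τ₁) = 0.10265, e^(−t/τ₂) = 1.5046e-05.
C₂ = 4.67·[1 − (23.810·0.10265 − 4.8810·1.5046e-05)/(18.929)] = 4.67·0.87088 = 4.0670 g/L.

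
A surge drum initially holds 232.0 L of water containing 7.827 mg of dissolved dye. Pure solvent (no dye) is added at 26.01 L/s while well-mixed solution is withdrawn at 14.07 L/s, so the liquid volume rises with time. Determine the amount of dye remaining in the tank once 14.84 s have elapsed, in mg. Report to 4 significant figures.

Total volume: dV/dt = Q_in − Q_out = 11.9400 L/s, so V(t) = 232.0 + 11.9400 t and V(14.84) = 409.190 L.
Solute balance: dm/dt = 0 − Q_out C = −Q_out m/V(t).
Separate: dm/m = −Q_out dt/V(t) ⇒ ln(m/m₀) = −(Q_out/(Q_in−Q_out)) ln(V/V₀).
m = m₀ (V₀/V)^(Q_out/(Q_in−Q_out)) = 7.827 × (232.0/409.190)^(1.17839) = 4.01048 mg.

4.010 mg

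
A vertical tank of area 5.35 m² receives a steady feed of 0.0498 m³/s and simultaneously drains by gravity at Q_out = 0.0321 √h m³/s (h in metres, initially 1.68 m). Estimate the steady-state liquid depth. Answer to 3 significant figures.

2.41 m

Level balance: A dh/dt = 0.0498 − 0.0321 √h. Setting dh/dt = 0:
Q_in = 0.0321 √h_ss ⇒ √h_ss = 0.0498/0.0321 = 1.5514.
h_ss = 1.5514² = 2.4068 m. (Since h₀ = 1.68 m < h_ss, the level will rise toward this value.)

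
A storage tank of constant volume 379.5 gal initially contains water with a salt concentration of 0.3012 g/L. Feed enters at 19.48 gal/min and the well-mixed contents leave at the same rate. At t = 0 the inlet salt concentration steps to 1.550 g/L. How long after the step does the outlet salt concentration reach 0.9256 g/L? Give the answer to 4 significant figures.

Accumulation = in − out for the solute gives V dC/dt = Q(C_in − C), so τ = V/Q = 19.4815 min.
C(t) = C_in + (C₀ − C_in) e^(−t/τ). Set C = 0.9256 and solve for t:
e^(−t/τ) = (C − C_in)/(C₀ − C_in) = (0.9256 − 1.550)/(0.3012 − 1.550) = 0.500000
t = −τ ln(…) = 19.4815 × 0.693147 = 13.5036 min.

13.50 min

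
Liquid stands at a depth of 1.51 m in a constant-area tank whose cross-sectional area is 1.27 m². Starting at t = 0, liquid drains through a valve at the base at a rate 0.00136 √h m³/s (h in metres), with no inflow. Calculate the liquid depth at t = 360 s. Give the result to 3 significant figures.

1.07 m

With no inflow, A dh/dt = −0.00136 √h.
This is separable: 2 d(√h)/dt = −0.00136/A, so √h = √h₀ − (0.00136/(2A)) t.
√h = √1.51 − 0.00136·360/(2·1.27) = 1.2288 − 0.19276 = 1.0361.
h = 1.0361² = 1.0734 m.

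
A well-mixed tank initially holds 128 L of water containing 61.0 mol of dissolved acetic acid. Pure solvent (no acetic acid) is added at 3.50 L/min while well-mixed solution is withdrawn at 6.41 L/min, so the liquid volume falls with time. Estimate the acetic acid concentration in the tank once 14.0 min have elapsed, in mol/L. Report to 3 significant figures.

0.301 mol/L

Total volume: dV/dt = Q_in − Q_out = -2.9100 L/min, so V(t) = 128 − 2.9100 t and V(14.0) = 87.260 L.
Solute balance: dm/dt = 0 − Q_out C = −Q_out m/V(t).
dm/m = −Q_out dt/(V₀ − 2.9100 t); integrating gives ln(m/m₀) = −(Q_out/(Q_in−Q_out)) ln(V/V₀).
m = m₀ (V₀/V)^(Q_out/(Q_in−Q_out)) = 61.0 × (128/87.260)^(-2.2027) = 26.230 mol.
C = m/V = 26.230/87.260 = 0.30060 mol/L.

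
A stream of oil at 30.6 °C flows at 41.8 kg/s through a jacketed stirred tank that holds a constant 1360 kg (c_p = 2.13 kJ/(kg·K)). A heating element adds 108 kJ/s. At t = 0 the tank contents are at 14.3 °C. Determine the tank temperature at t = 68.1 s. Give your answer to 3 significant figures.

29.7 °C

Heat balance on the well-mixed liquid: M c_p dT/dt = ṁ c_p (T_in − T) + 108.
τ = M/ṁ = 32.536 s; T_ss = T_in + Q̇/(ṁ c_p) = 30.6 + 108/(41.8·2.13) = 31.813 °C.
T approaches T_ss exponentially: T(t) = T_ss + (T₀ − T_ss) e^(−t/τ).
T(68.1) = 31.813 + (-17.513)·e^(−68.1/32.536) = 31.813 + (-17.513)·0.12331 = 29.654 °C.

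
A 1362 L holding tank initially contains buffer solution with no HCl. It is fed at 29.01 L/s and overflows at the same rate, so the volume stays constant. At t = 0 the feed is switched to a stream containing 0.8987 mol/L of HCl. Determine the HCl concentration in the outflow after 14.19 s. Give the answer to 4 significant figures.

0.2344 mol/L

Transient balance on the dissolved component: V dC/dt = Q(C_in − C).
Rewrite as dC/dt + C/τ = C_in/τ, τ = V/Q = 46.9493 s.
Integrating: C(t) = C_in + (C₀ − C_in) e^(−t/τ).
C(14.19) = 0.8987 + (0 − 0.8987)·e^(−14.19/46.9493) = 0.8987 + (-0.898700)·0.739160 = 0.234417 mol/L.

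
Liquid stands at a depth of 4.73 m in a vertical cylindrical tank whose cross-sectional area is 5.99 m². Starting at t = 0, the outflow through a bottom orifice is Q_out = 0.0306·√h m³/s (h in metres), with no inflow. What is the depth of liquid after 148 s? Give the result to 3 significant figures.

A dh/dt = −Q_out = −0.0306 √h.
∫ h^(−1/2) dh = −(0.0306/A) ∫ dt, giving 2√h = 2√h₀ − (0.0306/A) t.
√h = √4.73 − 0.0306·148/(2·5.99) = 2.1749 − 0.37803 = 1.7968.
h = 1.7968² = 3.2286 m.

3.23 m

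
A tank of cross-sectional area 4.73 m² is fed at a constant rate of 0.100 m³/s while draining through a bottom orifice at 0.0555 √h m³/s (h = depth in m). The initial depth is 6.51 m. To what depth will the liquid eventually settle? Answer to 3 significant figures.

A dh/dt = Q_in − 0.0555 √h. Steady state requires inflow = outflow:
Q_in = 0.0555 √h_ss ⇒ √h_ss = 0.100/0.0555 = 1.8018.
h_ss = 1.8018² = 3.2465 m. (Since h₀ = 6.51 m > h_ss, the level will fall toward this value.)

3.25 m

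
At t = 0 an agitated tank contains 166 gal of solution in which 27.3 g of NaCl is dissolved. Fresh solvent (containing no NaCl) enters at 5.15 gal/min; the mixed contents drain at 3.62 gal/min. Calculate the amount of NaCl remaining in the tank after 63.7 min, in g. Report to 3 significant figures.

Total volume: dV/dt = Q_in − Q_out = 1.5300 gal/min, so V(t) = 166 + 1.5300 t and V(63.7) = 263.46 gal.
Solute balance: dm/dt = 0 − Q_out C = −Q_out m/V(t).
dm/m = −Q_out dt/(V₀ + 1.5300 t); integrating gives ln(m/m₀) = −(Q_out/(Q_in−Q_out)) ln(V/V₀).
m = m₀ (V₀/V)^(Q_out/(Q_in−Q_out)) = 27.3 × (166/263.46)^(2.3660) = 9.1521 g.

9.15 g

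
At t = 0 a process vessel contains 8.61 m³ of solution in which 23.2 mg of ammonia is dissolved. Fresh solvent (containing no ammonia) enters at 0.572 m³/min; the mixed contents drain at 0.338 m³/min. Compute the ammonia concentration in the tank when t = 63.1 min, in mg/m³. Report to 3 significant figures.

Total volume: dV/dt = Q_in − Q_out = 0.23400 m³/min, so V(t) = 8.61 + 0.23400 t and V(63.1) = 23.375 m³.
Solute balance: dm/dt = 0 − Q_out C = −Q_out m/V(t).
Separate: dm/m = −Q_out dt/V(t) ⇒ ln(m/m₀) = −(Q_out/(Q_in−Q_out)) ln(V/V₀).
m = m₀ (V₀/V)^(Q_out/(Q_in−Q_out)) = 23.2 × (8.61/23.375)^(1.4444) = 5.4822 mg.
C = m/V = 5.4822/23.375 = 0.23453 mg/m³.

0.235 mg/m³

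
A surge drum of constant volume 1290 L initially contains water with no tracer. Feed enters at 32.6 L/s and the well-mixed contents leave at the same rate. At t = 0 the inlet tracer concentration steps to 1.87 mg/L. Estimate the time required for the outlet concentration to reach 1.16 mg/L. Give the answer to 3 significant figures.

38.3 s

Species balance on the tank: V dC/dt = Q(C_in − C), so τ = V/Q = 39.571 s.
C(t) = C_in + (C₀ − C_in) e^(−t/τ). Set C = 1.16 and solve for t:
e^(−t/τ) = (C − C_in)/(C₀ − C_in) = (1.16 − 1.87)/(0 − 1.87) = 0.37968
t = −τ ln(…) = 39.571 × 0.96843 = 38.321 s.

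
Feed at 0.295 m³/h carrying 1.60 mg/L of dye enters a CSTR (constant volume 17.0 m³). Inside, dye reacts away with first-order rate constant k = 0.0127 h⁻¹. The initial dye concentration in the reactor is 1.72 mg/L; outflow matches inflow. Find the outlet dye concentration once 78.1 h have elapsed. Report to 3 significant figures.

1.00 mg/L

Accumulation = in − out − consumed: V dC/dt = Q C_in − Q C − k V C.
dC/dt = (Q/V) C_in − (Q/V + k) C; effective rate a = Q/V + k = 0.017353 + 0.0127 = 0.030053 h⁻¹.
C_ss = Q C_in/(Q + kV) = 0.92386 mg/L; C(t) = C_ss + (C₀ − C_ss) e^(−a t).
C(78.1) = 0.92386 + (0.79614)·e^(−0.030053·78.1) = 0.92386 + (0.79614)·0.095643 = 1.0000 mg/L.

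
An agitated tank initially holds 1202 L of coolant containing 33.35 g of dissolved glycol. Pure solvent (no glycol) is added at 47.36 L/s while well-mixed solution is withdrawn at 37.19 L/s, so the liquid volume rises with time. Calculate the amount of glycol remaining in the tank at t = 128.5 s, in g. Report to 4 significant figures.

2.262 g

Let m(t) be the amount of glycol. Volume: V(t) = V₀ + (Q_in − Q_out) t = 1202 + 10.1700 t; V(128.5) = 2508.85 L.
Solute balance: dm/dt = 0 − Q_out C = −Q_out m/V(t).
dm/m = −Q_out dt/(V₀ + 10.1700 t); integrating gives ln(m/m₀) = −(Q_out/(Q_in−Q_out)) ln(V/V₀).
m = m₀ (V₀/V)^(Q_out/(Q_in−Q_out)) = 33.35 × (1202/2508.85)^(3.65683) = 2.26195 g.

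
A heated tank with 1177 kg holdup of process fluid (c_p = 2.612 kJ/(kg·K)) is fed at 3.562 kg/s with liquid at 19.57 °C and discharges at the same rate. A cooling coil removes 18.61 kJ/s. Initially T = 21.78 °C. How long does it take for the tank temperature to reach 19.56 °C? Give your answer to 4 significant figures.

247.6 s

M c_p dT/dt = ṁ c_p (T_in − T) − Q̇.
τ = M/ṁ = 330.432 s; T_ss = T_in − Q̇/(ṁ c_p) = 17.5698 °C.
T(t) = T_ss + (T₀ − T_ss) e^(−t/τ). Set T = 19.56:
e^(−t/τ) = (19.56 − 17.5698)/(21.78 − 17.5698) = 0.472713
t = −330.432 · ln(0.472713) = 247.582 s.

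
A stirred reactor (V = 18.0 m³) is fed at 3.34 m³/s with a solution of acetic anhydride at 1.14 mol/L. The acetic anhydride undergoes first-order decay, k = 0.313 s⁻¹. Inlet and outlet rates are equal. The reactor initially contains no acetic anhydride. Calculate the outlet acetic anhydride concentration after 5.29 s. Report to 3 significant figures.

0.394 mol/L

Accumulation = in − out − consumed: V dC/dt = Q C_in − Q C − k V C.
This is linear with rate a = Q/V + k = 0.49856 s⁻¹.
C_ss = Q C_in/(Q + kV) = 0.42429 mol/L; C(t) = C_ss + (C₀ − C_ss) e^(−a t).
C(5.29) = 0.42429 + (-0.42429)·e^(−0.49856·5.29) = 0.42429 + (-0.42429)·0.071550 = 0.39393 mol/L.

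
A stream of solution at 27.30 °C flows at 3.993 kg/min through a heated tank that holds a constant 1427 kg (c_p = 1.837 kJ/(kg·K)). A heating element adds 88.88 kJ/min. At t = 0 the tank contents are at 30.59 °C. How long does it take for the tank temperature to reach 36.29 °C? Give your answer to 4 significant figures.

M c_p dT/dt = ṁ c_p (T_in − T) + Q̇.
τ = M/ṁ = 357.375 min; T_ss = T_in + Q̇/(ṁ c_p) = 39.4170 °C.
T(t) = T_ss + (T₀ − T_ss) e^(−t/τ). Set T = 36.29:
e^(−t/τ) = (36.29 − 39.4170)/(30.59 − 39.4170) = 0.354255
t = −357.375 · ln(0.354255) = 370.862 min.

370.9 min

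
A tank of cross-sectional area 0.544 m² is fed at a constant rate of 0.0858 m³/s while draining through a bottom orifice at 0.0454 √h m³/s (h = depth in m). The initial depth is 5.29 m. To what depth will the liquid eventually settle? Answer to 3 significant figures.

Level balance: A dh/dt = 0.0858 − 0.0454 √h. Setting dh/dt = 0:
Q_in = 0.0454 √h_ss ⇒ √h_ss = 0.0858/0.0454 = 1.8899.
h_ss = 1.8899² = 3.5716 m. (Since h₀ = 5.29 m > h_ss, the level will fall toward this value.)

3.57 m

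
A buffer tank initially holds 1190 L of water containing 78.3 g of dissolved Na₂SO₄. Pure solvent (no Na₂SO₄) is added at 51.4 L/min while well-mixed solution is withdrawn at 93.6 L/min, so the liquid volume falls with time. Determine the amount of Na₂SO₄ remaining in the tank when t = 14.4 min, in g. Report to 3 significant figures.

16.0 g

Total volume: dV/dt = Q_in − Q_out = -42.200 L/min, so V(t) = 1190 − 42.200 t and V(14.4) = 582.32 L.
No Na₂SO₄ enters, so dm/dt = −Q_out · (m/V).
Separate: dm/m = −Q_out dt/V(t) ⇒ ln(m/m₀) = −(Q_out/(Q_in−Q_out)) ln(V/V₀).
m = m₀ (V₀/V)^(Q_out/(Q_in−Q_out)) = 78.3 × (1190/582.32)^(-2.2180) = 16.044 g.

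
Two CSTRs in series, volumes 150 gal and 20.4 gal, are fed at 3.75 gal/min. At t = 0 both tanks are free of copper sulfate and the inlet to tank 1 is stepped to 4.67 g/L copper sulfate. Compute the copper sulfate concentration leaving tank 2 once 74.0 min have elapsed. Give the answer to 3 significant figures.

3.82 g/L

Species balance on tank i: dCᵢ/dt = (Cᵢ₋₁ − Cᵢ)/τᵢ with τᵢ = Vᵢ/Q.
τ₁ = 150/3.75 = 40.000 min; τ₂ = 20.4/3.75 = 5.4400 min.
Tank 1: C₁ = C_in(1 − e^(−t/τ₁)). Tank 2 (τ₁ ≠ τ₂): C₂ = C_in[1 − (τ₁ e^(−t/τ₁) − τ₂ e^(−t/τ₂))/(τ₁ − τ₂)].
At t = 74.0: e^(−t/τ₁) = 0.15724, e^(−t/τ₂) = 1.2369e-06.
C₂ = 4.67·[1 − (40.000·0.15724 − 5.4400·1.2369e-06)/(34.560)] = 4.67·0.81801 = 3.8201 g/L.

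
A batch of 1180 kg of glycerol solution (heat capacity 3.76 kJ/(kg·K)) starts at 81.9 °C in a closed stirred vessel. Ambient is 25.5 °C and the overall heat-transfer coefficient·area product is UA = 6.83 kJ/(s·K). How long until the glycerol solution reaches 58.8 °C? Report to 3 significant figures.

Lumped-capacitance energy balance: M c_p dT/dt = UA(T_amb − T).
τ = M c_p/UA = 649.60 s; T_ss = T_amb = 25.500 °C.
T(t) = T_ss + (T₀ − T_ss)e^(−t/τ); set T = 58.8:
t = −τ ln[(T − T_ss)/(T₀ − T_ss)] = −649.60 · ln(0.59043) = 342.28 s.

342 s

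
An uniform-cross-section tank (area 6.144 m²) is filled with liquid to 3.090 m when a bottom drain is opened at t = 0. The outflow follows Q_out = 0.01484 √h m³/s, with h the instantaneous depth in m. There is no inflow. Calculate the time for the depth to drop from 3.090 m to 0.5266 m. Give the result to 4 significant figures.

Accumulation of liquid (constant cross-section A): A dh/dt = −0.01484 √h.
∫ h^(−1/2) dh = −(0.01484/A) ∫ dt, giving 2√h = 2√h₀ − (0.01484/A) t.
t = 2A(√h₀ − √h)/0.01484 = 2·6.144·(√3.090 − √0.5266)/0.01484
  = 12.2880 × (1.75784 − 0.725672) / 0.01484 = 854.668 s.

854.7 s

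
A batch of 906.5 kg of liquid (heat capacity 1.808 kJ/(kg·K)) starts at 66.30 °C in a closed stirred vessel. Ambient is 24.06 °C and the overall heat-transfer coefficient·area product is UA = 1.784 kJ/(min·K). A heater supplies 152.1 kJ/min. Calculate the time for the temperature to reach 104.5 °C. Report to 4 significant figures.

2011 min

Lumped-capacitance energy balance: M c_p dT/dt = UA(T_amb − T) + Q̇.
τ = M c_p/UA = 918.695 min; T_ss = T_amb + Q̇/UA = 24.06 + 152.1/1.784 = 109.318 °C.
T(t) = T_ss + (T₀ − T_ss)e^(−t/τ); set T = 104.5:
t = −τ ln[(T − T_ss)/(T₀ − T_ss)] = −918.695 · ln(0.111996) = 2011.29 min.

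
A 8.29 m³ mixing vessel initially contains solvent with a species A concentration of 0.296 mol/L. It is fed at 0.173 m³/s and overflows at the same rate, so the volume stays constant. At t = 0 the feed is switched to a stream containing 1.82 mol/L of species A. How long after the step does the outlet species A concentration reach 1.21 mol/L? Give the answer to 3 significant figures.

Species balance: V dC/dt = Q(C_in − C) ⇒ τ = V/Q = 47.919 s.
C(t) = C_in + (C₀ − C_in) e^(−t/τ). Set C = 1.21 and solve for t:
e^(−t/τ) = (C − C_in)/(C₀ − C_in) = (1.21 − 1.82)/(0.296 − 1.82) = 0.40026
t = −τ ln(…) = 47.919 × 0.91563 = 43.876 s.

43.9 s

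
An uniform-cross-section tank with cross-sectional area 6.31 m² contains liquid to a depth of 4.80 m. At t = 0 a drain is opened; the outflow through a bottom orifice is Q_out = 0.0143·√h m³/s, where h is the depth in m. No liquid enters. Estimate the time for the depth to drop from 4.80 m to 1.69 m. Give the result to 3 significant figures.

With no inflow, A dh/dt = −0.0143 √h.
This is separable: 2 d(√h)/dt = −0.0143/A, so √h = √h₀ − (0.0143/(2A)) t.
t = 2A(√h₀ − √h)/0.0143 = 2·6.31·(√4.80 − √1.69)/0.0143
  = 12.620 × (2.1909 − 1.3000) / 0.0143 = 786.23 s.

786 s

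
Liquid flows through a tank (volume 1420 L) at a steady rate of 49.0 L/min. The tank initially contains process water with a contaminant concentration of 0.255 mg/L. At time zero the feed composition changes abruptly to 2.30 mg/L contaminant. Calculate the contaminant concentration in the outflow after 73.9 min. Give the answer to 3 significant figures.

2.14 mg/L

Accumulation = in − out for the solute gives V dC/dt = Q(C_in − C).
So dC/dt = (C_in − C)/τ with τ = V/Q = 1420/49.0 = 28.980 min.
This is linear first-order; C(t) = C_in + (C₀ − C_in) e^(−t/τ).
C(73.9) = 2.30 + (0.255 − 2.30)·e^(−73.9/28.980) = 2.30 + (-2.0450)·0.078076 = 2.1403 mg/L.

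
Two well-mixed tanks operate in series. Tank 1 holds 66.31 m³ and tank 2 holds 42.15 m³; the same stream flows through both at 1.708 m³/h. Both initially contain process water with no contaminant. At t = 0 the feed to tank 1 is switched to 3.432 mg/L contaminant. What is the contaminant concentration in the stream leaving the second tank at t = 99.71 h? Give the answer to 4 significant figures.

2.815 mg/L

Species balance on tank i: dCᵢ/dt = (Cᵢ₋₁ − Cᵢ)/τᵢ with τᵢ = Vᵢ/Q.
τ₁ = 66.31/1.708 = 38.8232 h; τ₂ = 42.15/1.708 = 24.6780 h.
Tank 1: C₁ = C_in(1 − e^(−t/τ₁)). Tank 2 (τ₁ ≠ τ₂): C₂ = C_in[1 − (τ₁ e^(−t/τ₁) − τ₂ e^(−t/τ₂))/(τ₁ − τ₂)].
At t = 99.71: e^(−t/τ₁) = 0.0766649, e^(−t/τ₂) = 0.0175897.
C₂ = 3.432·[1 − (38.8232·0.0766649 − 24.6780·0.0175897)/(14.1452)] = 3.432·0.820271 = 2.81517 mg/L.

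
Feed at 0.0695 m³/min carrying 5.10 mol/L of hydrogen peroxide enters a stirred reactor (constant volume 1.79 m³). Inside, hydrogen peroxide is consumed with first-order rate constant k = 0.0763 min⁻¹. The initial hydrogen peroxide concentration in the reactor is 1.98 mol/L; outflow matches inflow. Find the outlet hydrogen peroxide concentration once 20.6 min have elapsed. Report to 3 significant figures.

1.74 mol/L

Accumulation = in − out − consumed: V dC/dt = Q C_in − Q C − k V C.
dC/dt = (Q/V) C_in − (Q/V + k) C; effective rate a = Q/V + k = 0.038827 + 0.0763 = 0.11513 min⁻¹.
C_ss = Q C_in/(Q + kV) = 1.7200 mol/L; C(t) = C_ss + (C₀ − C_ss) e^(−a t).
C(20.6) = 1.7200 + (0.26001)·e^(−0.11513·20.6) = 1.7200 + (0.26001)·0.093330 = 1.7443 mol/L.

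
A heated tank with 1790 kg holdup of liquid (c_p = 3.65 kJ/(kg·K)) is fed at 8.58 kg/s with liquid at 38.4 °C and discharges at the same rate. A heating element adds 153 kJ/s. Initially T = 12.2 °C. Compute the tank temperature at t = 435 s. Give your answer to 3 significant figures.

Unsteady energy balance on the tank contents: M c_p dT/dt = ṁ c_p (T_in − T) + 153.
Rearrange: dT/dt = (T_ss − T)/τ with τ = M/ṁ = 208.62 s and T_ss = T_in + Q̇/(ṁ c_p) = 43.286 °C.
This is linear first-order; T(t) = T_ss + (T₀ − T_ss) e^(−t/τ).
T(435) = 43.286 + (-31.086)·e^(−435/208.62) = 43.286 + (-31.086)·0.12430 = 39.422 °C.

39.4 °C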